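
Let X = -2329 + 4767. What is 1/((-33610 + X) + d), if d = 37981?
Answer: 1/6809 ≈ 0.00014686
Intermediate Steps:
X = 2438
1/((-33610 + X) + d) = 1/((-33610 + 2438) + 37981) = 1/(-31172 + 37981) = 1/6809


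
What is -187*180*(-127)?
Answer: 4274820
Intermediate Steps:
-187*180*(-127) = -33660*(-127) = 4274820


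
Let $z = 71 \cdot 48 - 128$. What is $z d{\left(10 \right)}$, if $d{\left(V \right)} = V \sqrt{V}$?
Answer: $32800 \sqrt{10} \approx 1.0372 \cdot 10^{5}$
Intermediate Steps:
$z = 3280$ ($z = 3408 - 128 = 3280$)
$d{\left(V \right)} = V^{\frac{3}{2}}$
$z d{\left(10 \right)} = 3280 \cdot 10^{\frac{3}{2}} = 3280 \cdot 10 \sqrt{10} = 32800 \sqrt{10}$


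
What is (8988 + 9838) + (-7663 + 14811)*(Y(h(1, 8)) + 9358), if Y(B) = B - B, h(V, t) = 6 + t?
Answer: 66909810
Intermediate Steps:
Y(B) = 0
(8988 + 9838) + (-7663 + 14811)*(Y(h(1, 8)) + 9358) = (8988 + 9838) + (-7663 + 14811)*(0 + 9358) = 18826 + 7148*9358 = 18826 + 66890984 = 66909810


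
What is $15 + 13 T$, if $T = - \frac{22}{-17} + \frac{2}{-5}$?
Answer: $\frac{2263}{85} \approx 26.624$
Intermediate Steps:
$T = \frac{76}{85}$ ($T = \left(-22\right) \left(- \frac{1}{17}\right) + 2 \left(- \frac{1}{5}\right) = \frac{22}{17} - \frac{2}{5} = \frac{76}{85} \approx 0.89412$)
$15 + 13 T = 15 + 13 \cdot \frac{76}{85} = 15 + \frac{988}{85} = \frac{2263}{85}$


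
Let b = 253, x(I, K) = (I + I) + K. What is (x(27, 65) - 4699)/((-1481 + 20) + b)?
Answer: 1145/302 ≈ 3.7914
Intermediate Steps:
x(I, K) = K + 2*I (x(I, K) = 2*I + K = K + 2*I)
(x(27, 65) - 4699)/((-1481 + 20) + b) = ((65 + 2*27) - 4699)/((-1481 + 20) + 253) = ((65 + 54) - 4699)/(-1461 + 253) = (119 - 4699)/(-1208) = -4580*(-1/1208) = 1145/302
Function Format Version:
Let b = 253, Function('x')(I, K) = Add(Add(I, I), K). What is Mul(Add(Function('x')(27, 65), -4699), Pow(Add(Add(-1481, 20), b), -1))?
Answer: Rational(1145, 302) ≈ 3.7914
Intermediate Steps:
Function('x')(I, K) = Add(K, Mul(2, I)) (Function('x')(I, K) = Add(Mul(2, I), K) = Add(K, Mul(2, I)))
Mul(Add(Function('x')(27, 65), -4699), Pow(Add(Add(-1481, 20), b), -1)) = Mul(Add(Add(65, Mul(2, 27)), -4699), Pow(Add(Add(-1481, 20), 253), -1)) = Mul(Add(Add(65, 54), -4699), Pow(Add(-1461, 253), -1)) = Mul(Add(119, -4699), Pow(-1208, -1)) = Mul(-4580, Rational(-1, 1208)) = Rational(1145, 302)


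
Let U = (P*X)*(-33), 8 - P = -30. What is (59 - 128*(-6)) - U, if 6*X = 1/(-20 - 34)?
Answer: 44449/54 ≈ 823.13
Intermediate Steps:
X = -1/324 (X = 1/(6*(-20 - 34)) = (1/6)/(-54) = (1/6)*(-1/54) = -1/324 ≈ -0.0030864)
P = 38 (P = 8 - 1*(-30) = 8 + 30 = 38)
U = 209/54 (U = (38*(-1/324))*(-33) = -19/162*(-33) = 209/54 ≈ 3.8704)
(59 - 128*(-6)) - U = (59 - 128*(-6)) - 1*209/54 = (59 - 64*(-12)) - 209/54 = (59 + 768) - 209/54 = 827 - 209/54 = 44449/54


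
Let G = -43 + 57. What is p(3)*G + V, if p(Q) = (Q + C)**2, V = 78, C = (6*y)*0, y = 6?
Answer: 204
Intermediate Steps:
C = 0 (C = (6*6)*0 = 36*0 = 0)
p(Q) = Q**2 (p(Q) = (Q + 0)**2 = Q**2)
G = 14
p(3)*G + V = 3**2*14 + 78 = 9*14 + 78 = 126 + 78 = 204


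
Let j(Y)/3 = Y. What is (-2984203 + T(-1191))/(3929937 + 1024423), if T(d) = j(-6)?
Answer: -2984221/4954360 ≈ -0.60234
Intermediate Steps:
j(Y) = 3*Y
T(d) = -18 (T(d) = 3*(-6) = -18)
(-2984203 + T(-1191))/(3929937 + 1024423) = (-2984203 - 18)/(3929937 + 1024423) = -2984221/4954360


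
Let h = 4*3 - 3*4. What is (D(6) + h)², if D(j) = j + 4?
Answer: 100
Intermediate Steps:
h = 0 (h = 12 - 12 = 0)
D(j) = 4 + j
(D(6) + h)² = ((4 + 6) + 0)² = (10 + 0)² = 10² = 100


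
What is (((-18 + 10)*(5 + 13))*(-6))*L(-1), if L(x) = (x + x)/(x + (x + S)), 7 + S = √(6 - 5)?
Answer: 216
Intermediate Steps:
S = -6 (S = -7 + √(6 - 5) = -7 + √1 = -7 + 1 = -6)
L(x) = 2*x/(-6 + 2*x) (L(x) = (x + x)/(x + (x - 6)) = (2*x)/(x + (-6 + x)) = (2*x)/(-6 + 2*x) = 2*x/(-6 + 2*x))
(((-18 + 10)*(5 + 13))*(-6))*L(-1) = (((-18 + 10)*(5 + 13))*(-6))*(-1/(-3 - 1)) = (-8*18*(-6))*(-1/(-4)) = (-144*(-6))*(-1*(-¼)) = 864*(¼) = 216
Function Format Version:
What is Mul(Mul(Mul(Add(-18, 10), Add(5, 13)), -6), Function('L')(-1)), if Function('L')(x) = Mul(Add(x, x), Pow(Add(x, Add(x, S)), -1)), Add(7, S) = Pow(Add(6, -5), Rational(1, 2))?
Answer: 216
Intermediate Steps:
S = -6 (S = Add(-7, Pow(Add(6, -5), Rational(1, 2))) = Add(-7, Pow(1, Rational(1, 2))) = Add(-7, 1) = -6)
Function('L')(x) = Mul(2, x, Pow(Add(-6, Mul(2, x)), -1)) (Function('L')(x) = Mul(Add(x, x), Pow(Add(x, Add(x, -6)), -1)) = Mul(Mul(2, x), Pow(Add(x, Add(-6, x)), -1)) = Mul(Mul(2, x), Pow(Add(-6, Mul(2, x)), -1)) = Mul(2, x, Pow(Add(-6, Mul(2, x)), -1)))
Mul(Mul(Mul(Add(-18, 10), Add(5, 13)), -6), Function('L')(-1)) = Mul(Mul(Mul(Add(-18, 10), Add(5, 13)), -6), Mul(-1, Pow(Add(-3, -1), -1))) = Mul(Mul(Mul(-8, 18), -6), Mul(-1, Pow(-4, -1))) = Mul(Mul(-144, -6), Mul(-1, Rational(-1, 4))) = Mul(864, Rational(1, 4)) = 216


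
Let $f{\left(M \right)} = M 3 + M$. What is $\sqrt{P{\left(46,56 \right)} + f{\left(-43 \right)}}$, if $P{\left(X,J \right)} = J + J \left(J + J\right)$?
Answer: $18 \sqrt{19} \approx 78.46$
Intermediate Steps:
$P{\left(X,J \right)} = J + 2 J^{2}$ ($P{\left(X,J \right)} = J + J 2 J = J + 2 J^{2}$)
$f{\left(M \right)} = 4 M$ ($f{\left(M \right)} = 3 M + M = 4 M$)
$\sqrt{P{\left(46,56 \right)} + f{\left(-43 \right)}} = \sqrt{56 \left(1 + 2 \cdot 56\right) + 4 \left(-43\right)} = \sqrt{56 \left(1 + 112\right) - 172} = \sqrt{56 \cdot 113 - 172} = \sqrt{6328 - 172} = \sqrt{6156} = 18 \sqrt{19}$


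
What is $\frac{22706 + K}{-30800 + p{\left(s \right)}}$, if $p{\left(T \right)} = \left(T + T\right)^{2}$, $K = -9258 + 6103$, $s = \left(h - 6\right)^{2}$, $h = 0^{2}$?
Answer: $- \frac{19551}{25616} \approx -0.76323$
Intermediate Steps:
$h = 0$
$s = 36$ ($s = \left(0 - 6\right)^{2} = \left(-6\right)^{2} = 36$)
$K = -3155$
$p{\left(T \right)} = 4 T^{2}$ ($p{\left(T \right)} = \left(2 T\right)^{2} = 4 T^{2}$)
$\frac{22706 + K}{-30800 + p{\left(s \right)}} = \frac{22706 - 3155}{-30800 + 4 \cdot 36^{2}} = \frac{19551}{-30800 + 4 \cdot 1296} = \frac{19551}{-30800 + 5184} = \frac{19551}{-25616} = 19551 \left(- \frac{1}{25616}\right) = - \frac{19551}{25616}$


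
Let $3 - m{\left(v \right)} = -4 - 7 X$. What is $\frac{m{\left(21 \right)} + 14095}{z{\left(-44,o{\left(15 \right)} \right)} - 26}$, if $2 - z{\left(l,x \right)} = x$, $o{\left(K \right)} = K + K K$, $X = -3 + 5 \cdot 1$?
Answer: $- \frac{3529}{66} \approx -53.47$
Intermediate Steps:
$X = 2$ ($X = -3 + 5 = 2$)
$o{\left(K \right)} = K + K^{2}$
$z{\left(l,x \right)} = 2 - x$
$m{\left(v \right)} = 21$ ($m{\left(v \right)} = 3 - \left(-4 - 14\right) = 3 - -18 = 3 + 18 = 21$)
$\frac{m{\left(21 \right)} + 14095}{z{\left(-44,o{\left(15 \right)} \right)} - 26} = \frac{21 + 14095}{\left(2 - 15 \left(1 + 15\right)\right) - 26} = \frac{14116}{\left(2 - 15 \cdot 16\right) - 26} = \frac{14116}{\left(2 - 240\right) - 26} = \frac{14116}{-238 - 26} = \frac{14116}{-264} = 14116 \left(- \frac{1}{264}\right) = - \frac{3529}{66}$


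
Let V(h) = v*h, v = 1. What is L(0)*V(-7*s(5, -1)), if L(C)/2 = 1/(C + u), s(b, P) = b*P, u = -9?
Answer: -70/9 ≈ -7.7778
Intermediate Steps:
s(b, P) = P*b
L(C) = 2/(-9 + C) (L(C) = 2/(C - 9) = 2/(-9 + C))
V(h) = h (V(h) = 1*h = h)
L(0)*V(-7*s(5, -1)) = (2/(-9 + 0))*(-(-7)*5) = (2/(-9))*(-7*(-5)) = (2*(-⅑))*35 = -2/9*35 = -70/9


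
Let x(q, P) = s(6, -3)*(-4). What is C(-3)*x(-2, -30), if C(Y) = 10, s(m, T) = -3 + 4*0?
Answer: 120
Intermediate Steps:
s(m, T) = -3 (s(m, T) = -3 + 0 = -3)
x(q, P) = 12 (x(q, P) = -3*(-4) = 12)
C(-3)*x(-2, -30) = 10*12 = 120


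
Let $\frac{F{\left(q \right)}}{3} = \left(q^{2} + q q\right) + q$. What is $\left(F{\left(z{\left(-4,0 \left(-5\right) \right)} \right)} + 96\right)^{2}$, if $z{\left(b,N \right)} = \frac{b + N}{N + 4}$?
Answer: $9801$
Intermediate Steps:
$z{\left(b,N \right)} = \frac{N + b}{4 + N}$
$F{\left(q \right)} = 3 q + 6 q^{2}$ ($F{\left(q \right)} = 3 \left(\left(q^{2} + q q\right) + q\right) = 3 \left(\left(q^{2} + q^{2}\right) + q\right) = 3 \left(2 q^{2} + q\right) = 3 \left(q + 2 q^{2}\right) = 3 q + 6 q^{2}$)
$\left(F{\left(z{\left(-4,0 \left(-5\right) \right)} \right)} + 96\right)^{2} = \left(3 \frac{0 \left(-5\right) - 4}{4 + 0 \left(-5\right)} \left(1 + 2 \frac{0 \left(-5\right) - 4}{4 + 0 \left(-5\right)}\right) + 96\right)^{2} = \left(3 \frac{0 - 4}{4 + 0} \left(1 + 2 \frac{0 - 4}{4 + 0}\right) + 96\right)^{2} = \left(3 \cdot \frac{1}{4} \left(-4\right) \left(1 + 2 \cdot \frac{1}{4} \left(-4\right)\right) + 96\right)^{2} = \left(3 \left(-1\right) \left(1 + 2 \left(-1\right)\right) + 96\right)^{2} = \left(3 \left(-1\right) \left(1 - 2\right) + 96\right)^{2} = \left(3 \left(-1\right) \left(-1\right) + 96\right)^{2} = \left(3 + 96\right)^{2} = 99^{2} = 9801$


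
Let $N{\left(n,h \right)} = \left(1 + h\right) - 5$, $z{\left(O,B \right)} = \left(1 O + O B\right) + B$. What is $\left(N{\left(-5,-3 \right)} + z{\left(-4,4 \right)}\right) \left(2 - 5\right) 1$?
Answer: $69$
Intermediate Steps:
$z{\left(O,B \right)} = B + O + B O$ ($z{\left(O,B \right)} = \left(O + B O\right) + B = B + O + B O$)
$N{\left(n,h \right)} = -4 + h$
$\left(N{\left(-5,-3 \right)} + z{\left(-4,4 \right)}\right) \left(2 - 5\right) 1 = \left(\left(-4 - 3\right) + \left(4 - 4 + 4 \left(-4\right)\right)\right) \left(2 - 5\right) 1 = \left(-7 - 16\right) \left(\left(-3\right) 1\right) = \left(-7 - 16\right) \left(-3\right) = \left(-23\right) \left(-3\right) = 69$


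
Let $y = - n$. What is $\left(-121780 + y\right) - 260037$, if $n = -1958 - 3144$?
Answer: $-376715$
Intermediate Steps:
$n = -5102$ ($n = -1958 - 3144 = -5102$)
$y = 5102$ ($y = \left(-1\right) \left(-5102\right) = 5102$)
$\left(-121780 + y\right) - 260037 = \left(-121780 + 5102\right) - 260037 = -116678 - 260037 = -376715$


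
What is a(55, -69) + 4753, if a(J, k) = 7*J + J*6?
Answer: 5468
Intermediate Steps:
a(J, k) = 13*J (a(J, k) = 7*J + 6*J = 13*J)
a(55, -69) + 4753 = 13*55 + 4753 = 715 + 4753 = 5468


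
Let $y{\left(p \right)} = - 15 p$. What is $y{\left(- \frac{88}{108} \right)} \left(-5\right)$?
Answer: $- \frac{550}{9} \approx -61.111$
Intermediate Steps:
$y{\left(- \frac{88}{108} \right)} \left(-5\right) = - 15 \left(- \frac{88}{108}\right) \left(-5\right) = - 15 \left(\left(-88\right) \frac{1}{108}\right) \left(-5\right) = \left(-15\right) \left(- \frac{22}{27}\right) \left(-5\right) = \frac{110}{9} \left(-5\right) = - \frac{550}{9}$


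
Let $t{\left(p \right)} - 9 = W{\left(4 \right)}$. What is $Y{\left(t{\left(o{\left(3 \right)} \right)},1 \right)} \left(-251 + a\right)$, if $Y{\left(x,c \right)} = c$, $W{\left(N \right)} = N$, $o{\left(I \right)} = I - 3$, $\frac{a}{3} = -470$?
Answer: $-1661$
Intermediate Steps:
$a = -1410$ ($a = 3 \left(-470\right) = -1410$)
$o{\left(I \right)} = -3 + I$
$t{\left(p \right)} = 13$ ($t{\left(p \right)} = 9 + 4 = 13$)
$Y{\left(t{\left(o{\left(3 \right)} \right)},1 \right)} \left(-251 + a\right) = 1 \left(-251 - 1410\right) = 1 \left(-1661\right) = -1661$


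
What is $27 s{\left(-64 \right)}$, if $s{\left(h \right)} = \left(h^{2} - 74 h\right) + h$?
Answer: $236736$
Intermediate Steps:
$s{\left(h \right)} = h^{2} - 73 h$
$27 s{\left(-64 \right)} = 27 \left(- 64 \left(-73 - 64\right)\right) = 27 \left(\left(-64\right) \left(-137\right)\right) = 27 \cdot 8768 = 236736$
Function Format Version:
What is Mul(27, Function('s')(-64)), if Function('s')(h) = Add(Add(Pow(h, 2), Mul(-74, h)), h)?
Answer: 236736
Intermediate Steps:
Function('s')(h) = Add(Pow(h, 2), Mul(-73, h))
Mul(27, Function('s')(-64)) = Mul(27, Mul(-64, Add(-73, -64))) = Mul(27, Mul(-64, -137)) = Mul(27, 8768) = 236736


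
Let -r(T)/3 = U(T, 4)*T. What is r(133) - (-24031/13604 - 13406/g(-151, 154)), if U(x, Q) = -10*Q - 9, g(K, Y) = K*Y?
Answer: 3092642385933/158173708 ≈ 19552.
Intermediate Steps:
U(x, Q) = -9 - 10*Q
r(T) = 147*T (r(T) = -3*(-9 - 10*4)*T = -3*(-9 - 40)*T = -(-147)*T = 147*T)
r(133) - (-24031/13604 - 13406/g(-151, 154)) = 147*133 - (-24031/13604 - 13406/((-151*154))) = 19551 - (-24031*1/13604 - 13406/(-23254)) = 19551 - (-24031/13604 - 13406*(-1/23254)) = 19551 - (-24031/13604 + 6703/11627) = 19551 - 1*(-188220825/158173708) = 19551 + 188220825/158173708 = 3092642385933/158173708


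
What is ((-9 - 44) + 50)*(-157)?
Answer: 471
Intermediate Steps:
((-9 - 44) + 50)*(-157) = (-53 + 50)*(-157) = -3*(-157) = 471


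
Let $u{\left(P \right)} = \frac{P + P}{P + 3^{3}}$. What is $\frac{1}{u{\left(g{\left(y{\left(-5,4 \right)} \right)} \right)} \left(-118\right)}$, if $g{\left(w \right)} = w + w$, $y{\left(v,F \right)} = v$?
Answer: $\frac{17}{2360} \approx 0.0072034$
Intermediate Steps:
$g{\left(w \right)} = 2 w$
$u{\left(P \right)} = \frac{2 P}{27 + P}$ ($u{\left(P \right)} = \frac{2 P}{P + 27} = \frac{2 P}{27 + P}$)
$\frac{1}{u{\left(g{\left(y{\left(-5,4 \right)} \right)} \right)} \left(-118\right)} = \frac{1}{\frac{2 \cdot 2 \left(-5\right)}{27 + 2 \left(-5\right)} \left(-118\right)} = \frac{1}{2 \left(-10\right) \frac{1}{27 - 10} \left(-118\right)} = \frac{1}{2 \left(-10\right) \frac{1}{17} \left(-118\right)} = \frac{1}{\left(- \frac{20}{17}\right) \left(-118\right)} = \frac{1}{\frac{2360}{17}} = \frac{17}{2360}$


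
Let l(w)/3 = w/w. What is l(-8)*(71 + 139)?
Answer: 630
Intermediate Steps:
l(w) = 3 (l(w) = 3*(w/w) = 3*1 = 3)
l(-8)*(71 + 139) = 3*(71 + 139) = 3*210 = 630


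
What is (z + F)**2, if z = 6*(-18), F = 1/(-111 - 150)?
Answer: 794619721/68121 ≈ 11665.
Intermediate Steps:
F = -1/261 (F = 1/(-261) = -1/261 ≈ -0.0038314)
z = -108
(z + F)**2 = (-108 - 1/261)**2 = (-28189/261)**2 = 794619721/68121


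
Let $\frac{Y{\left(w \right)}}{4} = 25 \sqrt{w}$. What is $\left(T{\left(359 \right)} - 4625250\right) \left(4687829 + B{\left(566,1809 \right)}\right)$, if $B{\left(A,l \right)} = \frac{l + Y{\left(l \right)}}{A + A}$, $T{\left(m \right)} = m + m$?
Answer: $- \frac{6135163398995521}{283} - \frac{346839900 \sqrt{201}}{283} \approx -2.1679 \cdot 10^{13}$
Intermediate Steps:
$Y{\left(w \right)} = 100 \sqrt{w}$ ($Y{\left(w \right)} = 4 \cdot 25 \sqrt{w} = 100 \sqrt{w}$)
$T{\left(m \right)} = 2 m$
$B{\left(A,l \right)} = \frac{l + 100 \sqrt{l}}{2 A}$ ($B{\left(A,l \right)} = \frac{l + 100 \sqrt{l}}{A + A} = \frac{l + 100 \sqrt{l}}{2 A}$)
$\left(T{\left(359 \right)} - 4625250\right) \left(4687829 + B{\left(566,1809 \right)}\right) = \left(2 \cdot 359 - 4625250\right) \left(4687829 + \frac{1809 + 100 \sqrt{1809}}{2 \cdot 566}\right) = \left(718 - 4625250\right) \left(4687829 + \frac{1}{2} \cdot \frac{1}{566} \left(1809 + 100 \cdot 3 \sqrt{201}\right)\right) = - 4624532 \left(4687829 + \frac{1}{2} \cdot \frac{1}{566} \left(1809 + 300 \sqrt{201}\right)\right) = - 4624532 \left(4687829 + \left(\frac{1809}{1132} + \frac{75 \sqrt{201}}{283}\right)\right) = - 4624532 \left(\frac{5306624237}{1132} + \frac{75 \sqrt{201}}{283}\right) = - \frac{6135163398995521}{283} - \frac{346839900 \sqrt{201}}{283}$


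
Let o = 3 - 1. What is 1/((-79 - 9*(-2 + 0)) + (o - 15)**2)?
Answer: 1/108 ≈ 0.0092593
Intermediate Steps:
o = 2
1/((-79 - 9*(-2 + 0)) + (o - 15)**2) = 1/((-79 - 9*(-2 + 0)) + (2 - 15)**2) = 1/((-79 - 9*(-2)) + (-13)**2) = 1/((-79 + 18) + 169) = 1/(-61 + 169) = 1/108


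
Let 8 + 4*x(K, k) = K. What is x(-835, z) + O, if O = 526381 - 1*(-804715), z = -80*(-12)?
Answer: 5323541/4 ≈ 1.3309e+6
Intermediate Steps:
z = 960
x(K, k) = -2 + K/4
O = 1331096 (O = 526381 + 804715 = 1331096)
x(-835, z) + O = (-2 + (¼)*(-835)) + 1331096 = (-2 - 835/4) + 1331096 = -843/4 + 1331096 = 5323541/4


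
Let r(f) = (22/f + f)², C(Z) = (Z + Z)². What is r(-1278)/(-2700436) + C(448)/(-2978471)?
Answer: -2871629030772380735/3284195345519835276 ≈ -0.87438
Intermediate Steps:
C(Z) = 4*Z² (C(Z) = (2*Z)² = 4*Z²)
r(f) = (f + 22/f)²
r(-1278)/(-2700436) + C(448)/(-2978471) = ((22 + (-1278)²)²/(-1278)²)/(-2700436) + (4*448²)/(-2978471) = ((22 + 1633284)²/1633284)*(-1/2700436) + (4*200704)*(-1/2978471) = ((1/1633284)*1633306²)*(-1/2700436) + 802816*(-1/2978471) = ((1/1633284)*2667688489636)*(-1/2700436) - 802816/2978471 = (666922122409/408321)*(-1/2700436) - 802816/2978471 = -666922122409/1102644727956 - 802816/2978471 = -2871629030772380735/3284195345519835276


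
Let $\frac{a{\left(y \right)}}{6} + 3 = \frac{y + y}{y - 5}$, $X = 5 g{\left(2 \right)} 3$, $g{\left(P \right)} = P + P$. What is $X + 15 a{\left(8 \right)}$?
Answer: $270$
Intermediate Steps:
$g{\left(P \right)} = 2 P$
$X = 60$ ($X = 5 \cdot 2 \cdot 2 \cdot 3 = 5 \cdot 4 \cdot 3 = 20 \cdot 3 = 60$)
$a{\left(y \right)} = -18 + \frac{12 y}{-5 + y}$ ($a{\left(y \right)} = -18 + 6 \frac{y + y}{y - 5} = -18 + 6 \frac{2 y}{-5 + y} = -18 + \frac{12 y}{-5 + y}$)
$X + 15 a{\left(8 \right)} = 60 + 15 \frac{6 \left(15 - 8\right)}{-5 + 8} = 60 + 15 \frac{6 \left(15 - 8\right)}{3} = 60 + 15 \cdot 6 \cdot \frac{1}{3} \cdot 7 = 60 + 15 \cdot 14 = 60 + 210 = 270$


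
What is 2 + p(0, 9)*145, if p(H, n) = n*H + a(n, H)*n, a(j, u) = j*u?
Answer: 2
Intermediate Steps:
p(H, n) = H*n + H*n² (p(H, n) = n*H + (n*H)*n = H*n + (H*n)*n = H*n + H*n²)
2 + p(0, 9)*145 = 2 + (0*9*(1 + 9))*145 = 2 + (0*9*10)*145 = 2 + 0*145 = 2 + 0 = 2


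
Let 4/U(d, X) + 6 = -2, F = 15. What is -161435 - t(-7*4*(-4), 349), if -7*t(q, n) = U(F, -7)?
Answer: -2260091/14 ≈ -1.6144e+5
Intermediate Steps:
U(d, X) = -½ (U(d, X) = 4/(-6 - 2) = 4/(-8) = 4*(-⅛) = -½)
t(q, n) = 1/14 (t(q, n) = -⅐*(-½) = 1/14)
-161435 - t(-7*4*(-4), 349) = -161435 - 1*1/14 = -161435 - 1/14 = -2260091/14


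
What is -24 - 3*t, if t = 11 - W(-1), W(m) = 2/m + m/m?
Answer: -60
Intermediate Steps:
W(m) = 1 + 2/m (W(m) = 2/m + 1 = 1 + 2/m)
t = 12 (t = 11 - (2 - 1)/(-1) = 11 - (-1) = 11 - 1*(-1) = 11 + 1 = 12)
-24 - 3*t = -24 - 3*12 = -24 - 36 = -60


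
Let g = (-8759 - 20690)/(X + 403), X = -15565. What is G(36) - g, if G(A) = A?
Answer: 73769/2166 ≈ 34.058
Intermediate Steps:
g = 4207/2166 (g = (-8759 - 20690)/(-15565 + 403) = -29449/(-15162) = -29449*(-1/15162) = 4207/2166 ≈ 1.9423)
G(36) - g = 36 - 1*4207/2166 = 36 - 4207/2166 = 73769/2166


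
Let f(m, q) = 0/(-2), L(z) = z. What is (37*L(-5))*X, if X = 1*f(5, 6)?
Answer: 0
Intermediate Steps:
f(m, q) = 0 (f(m, q) = 0*(-½) = 0)
X = 0 (X = 1*0 = 0)
(37*L(-5))*X = (37*(-5))*0 = -185*0 = 0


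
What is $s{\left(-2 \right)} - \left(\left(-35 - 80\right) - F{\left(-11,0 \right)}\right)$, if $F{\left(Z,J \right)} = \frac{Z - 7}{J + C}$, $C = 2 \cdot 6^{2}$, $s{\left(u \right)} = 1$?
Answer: $\frac{463}{4} \approx 115.75$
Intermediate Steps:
$C = 72$ ($C = 2 \cdot 36 = 72$)
$F{\left(Z,J \right)} = \frac{-7 + Z}{72 + J}$ ($F{\left(Z,J \right)} = \frac{Z - 7}{J + 72} = \frac{-7 + Z}{72 + J}$)
$s{\left(-2 \right)} - \left(\left(-35 - 80\right) - F{\left(-11,0 \right)}\right) = 1 - \left(\left(-35 - 80\right) - \frac{-7 - 11}{72 + 0}\right) = 1 - \left(\left(-35 - 80\right) - \frac{1}{72} \left(-18\right)\right) = 1 - \left(-115 - \frac{1}{72} \left(-18\right)\right) = 1 - \left(-115 - - \frac{1}{4}\right) = 1 - \left(-115 + \frac{1}{4}\right) = 1 - - \frac{459}{4} = 1 + \frac{459}{4} = \frac{463}{4}$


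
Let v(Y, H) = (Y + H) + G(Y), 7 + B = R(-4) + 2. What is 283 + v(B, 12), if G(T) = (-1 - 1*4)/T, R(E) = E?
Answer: 2579/9 ≈ 286.56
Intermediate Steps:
G(T) = -5/T (G(T) = (-1 - 4)/T = -5/T)
B = -9 (B = -7 + (-4 + 2) = -7 - 2 = -9)
v(Y, H) = H + Y - 5/Y (v(Y, H) = (Y + H) - 5/Y = (H + Y) - 5/Y = H + Y - 5/Y)
283 + v(B, 12) = 283 + (12 - 9 - 5/(-9)) = 283 + (12 - 9 - 5*(-⅑)) = 283 + (12 - 9 + 5/9) = 283 + 32/9 = 2579/9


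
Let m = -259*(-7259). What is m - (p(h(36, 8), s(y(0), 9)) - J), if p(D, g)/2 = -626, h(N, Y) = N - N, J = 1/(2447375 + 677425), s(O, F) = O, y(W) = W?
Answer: 5878789358401/3124800 ≈ 1.8813e+6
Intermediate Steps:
J = 1/3124800 ≈ 3.2002e-7
h(N, Y) = 0
p(D, g) = -1252 (p(D, g) = 2*(-626) = -1252)
m = 1880081
m - (p(h(36, 8), s(y(0), 9)) - J) = 1880081 - (-1252 - 1*1/3124800) = 1880081 - (-1252 - 1/3124800) = 1880081 - 1*(-3912249601/3124800) = 1880081 + 3912249601/3124800 = 5878789358401/3124800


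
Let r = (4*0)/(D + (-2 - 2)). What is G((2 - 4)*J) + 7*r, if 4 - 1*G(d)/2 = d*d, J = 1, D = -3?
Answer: 0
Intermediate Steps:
G(d) = 8 - 2*d² (G(d) = 8 - 2*d*d = 8 - 2*d²)
r = 0 (r = (4*0)/(-3 + (-2 - 2)) = 0/(-3 - 4) = 0/(-7) = 0*(-⅐) = 0)
G((2 - 4)*J) + 7*r = (8 - 2*(2 - 4)²) + 7*0 = (8 - 2*(-2*1)²) + 0 = (8 - 2*(-2)²) + 0 = (8 - 2*4) + 0 = (8 - 8) + 0 = 0 + 0 = 0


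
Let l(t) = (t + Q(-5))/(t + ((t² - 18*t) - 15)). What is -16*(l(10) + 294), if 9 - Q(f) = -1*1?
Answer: -79904/17 ≈ -4700.2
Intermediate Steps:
Q(f) = 10 (Q(f) = 9 - (-1) = 9 - 1*(-1) = 9 + 1 = 10)
l(t) = (10 + t)/(-15 + t² - 17*t) (l(t) = (t + 10)/(t + ((t² - 18*t) - 15)) = (10 + t)/(t + (-15 + t² - 18*t)) = (10 + t)/(-15 + t² - 17*t))
-16*(l(10) + 294) = -16*((10 + 10)/(-15 + 10² - 17*10) + 294) = -16*(20/(-15 + 100 - 170) + 294) = -16*(20/(-85) + 294) = -16*(-1/85*20 + 294) = -16*(-4/17 + 294) = -16*4994/17 = -79904/17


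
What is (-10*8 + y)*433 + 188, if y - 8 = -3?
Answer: -32287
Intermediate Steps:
y = 5 (y = 8 - 3 = 5)
(-10*8 + y)*433 + 188 = (-10*8 + 5)*433 + 188 = (-80 + 5)*433 + 188 = -75*433 + 188 = -32475 + 188 = -32287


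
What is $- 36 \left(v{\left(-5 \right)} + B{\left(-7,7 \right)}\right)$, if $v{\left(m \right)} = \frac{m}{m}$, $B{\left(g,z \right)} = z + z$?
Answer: $-540$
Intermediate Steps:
$B{\left(g,z \right)} = 2 z$
$v{\left(m \right)} = 1$
$- 36 \left(v{\left(-5 \right)} + B{\left(-7,7 \right)}\right) = - 36 \left(1 + 2 \cdot 7\right) = - 36 \left(1 + 14\right) = \left(-36\right) 15 = -540$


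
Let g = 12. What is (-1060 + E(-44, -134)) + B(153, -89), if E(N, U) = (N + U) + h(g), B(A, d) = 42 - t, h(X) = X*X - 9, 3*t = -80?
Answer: -3103/3 ≈ -1034.3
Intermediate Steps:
t = -80/3 (t = (⅓)*(-80) = -80/3 ≈ -26.667)
h(X) = -9 + X² (h(X) = X² - 9 = -9 + X²)
B(A, d) = 206/3 (B(A, d) = 42 - 1*(-80/3) = 42 + 80/3 = 206/3)
E(N, U) = 135 + N + U (E(N, U) = (N + U) + (-9 + 12²) = (N + U) + (-9 + 144) = (N + U) + 135 = 135 + N + U)
(-1060 + E(-44, -134)) + B(153, -89) = (-1060 + (135 - 44 - 134)) + 206/3 = (-1060 - 43) + 206/3 = -1103 + 206/3 = -3103/3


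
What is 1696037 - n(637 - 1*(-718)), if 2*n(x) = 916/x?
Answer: 2298129677/1355 ≈ 1.6960e+6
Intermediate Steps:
n(x) = 458/x (n(x) = (916/x)/2 = 458/x)
1696037 - n(637 - 1*(-718)) = 1696037 - 458/(637 - 1*(-718)) = 1696037 - 458/(637 + 718) = 1696037 - 458/1355 = 2298129677/1355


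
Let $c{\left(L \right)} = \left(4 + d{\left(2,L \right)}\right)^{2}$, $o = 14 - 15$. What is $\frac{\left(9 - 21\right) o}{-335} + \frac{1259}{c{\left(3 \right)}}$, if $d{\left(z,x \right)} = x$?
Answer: $\frac{421177}{16415} \approx 25.658$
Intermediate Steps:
$o = -1$ ($o = 14 - 15 = -1$)
$c{\left(L \right)} = \left(4 + L\right)^{2}$
$\frac{\left(9 - 21\right) o}{-335} + \frac{1259}{c{\left(3 \right)}} = \frac{\left(9 - 21\right) \left(-1\right)}{-335} + \frac{1259}{\left(4 + 3\right)^{2}} = \left(-12\right) \left(-1\right) \left(- \frac{1}{335}\right) + \frac{1259}{7^{2}} = 12 \left(- \frac{1}{335}\right) + \frac{1259}{49} = - \frac{12}{335} + 1259 \cdot \frac{1}{49} = - \frac{12}{335} + \frac{1259}{49} = \frac{421177}{16415}$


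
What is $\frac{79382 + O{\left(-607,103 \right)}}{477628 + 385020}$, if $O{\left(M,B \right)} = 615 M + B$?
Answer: $- \frac{73455}{215662} \approx -0.3406$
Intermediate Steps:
$O{\left(M,B \right)} = B + 615 M$
$\frac{79382 + O{\left(-607,103 \right)}}{477628 + 385020} = \frac{79382 + \left(103 + 615 \left(-607\right)\right)}{477628 + 385020} = \frac{79382 + \left(103 - 373305\right)}{862648} = \left(79382 - 373202\right) \frac{1}{862648} = \left(-293820\right) \frac{1}{862648} = - \frac{73455}{215662}$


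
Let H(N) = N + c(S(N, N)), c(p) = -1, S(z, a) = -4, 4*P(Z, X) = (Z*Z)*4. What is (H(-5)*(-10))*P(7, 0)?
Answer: 2940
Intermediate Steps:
P(Z, X) = Z² (P(Z, X) = ((Z*Z)*4)/4 = (Z²*4)/4 = (4*Z²)/4 = Z²)
H(N) = -1 + N (H(N) = N - 1 = -1 + N)
(H(-5)*(-10))*P(7, 0) = ((-1 - 5)*(-10))*7² = -6*(-10)*49 = 60*49 = 2940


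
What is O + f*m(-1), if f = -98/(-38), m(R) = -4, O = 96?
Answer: 1628/19 ≈ 85.684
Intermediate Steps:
f = 49/19 (f = -98*(-1/38) = 49/19 ≈ 2.5789)
O + f*m(-1) = 96 + (49/19)*(-4) = 96 - 196/19 = 1628/19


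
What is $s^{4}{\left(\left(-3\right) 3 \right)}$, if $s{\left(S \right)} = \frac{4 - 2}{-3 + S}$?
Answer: $\frac{1}{1296} \approx 0.0007716$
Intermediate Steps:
$s{\left(S \right)} = \frac{2}{-3 + S}$
$s^{4}{\left(\left(-3\right) 3 \right)} = \left(\frac{2}{-3 - 9}\right)^{4} = \left(\frac{2}{-12}\right)^{4} = \left(2 \left(- \frac{1}{12}\right)\right)^{4} = \left(- \frac{1}{6}\right)^{4} = \frac{1}{1296}$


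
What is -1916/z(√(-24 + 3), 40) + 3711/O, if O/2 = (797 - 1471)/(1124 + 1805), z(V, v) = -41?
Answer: -443067511/55268 ≈ -8016.7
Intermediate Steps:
O = -1348/2929 (O = 2*((797 - 1471)/(1124 + 1805)) = 2*(-674/2929) = -1348/2929 ≈ -0.46023)
-1916/z(√(-24 + 3), 40) + 3711/O = -1916/(-41) + 3711/(-1348/2929) = -1916*(-1/41) + 3711*(-2929/1348) = 1916/41 - 10869519/1348 = -443067511/55268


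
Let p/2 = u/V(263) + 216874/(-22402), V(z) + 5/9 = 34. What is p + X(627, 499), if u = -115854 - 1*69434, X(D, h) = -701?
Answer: -39786097259/3371501 ≈ -11801.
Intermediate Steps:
V(z) = 301/9 (V(z) = -5/9 + 34 = 301/9)
u = -185288 (u = -115854 - 69434 = -185288)
p = -37422675058/3371501 (p = 2*(-185288/301/9 + 216874/(-22402)) = 2*(-185288*9/301 + 216874*(-1/22402)) = 2*(-1667592/301 - 108437/11201) = 2*(-18711337529/3371501) = -37422675058/3371501 ≈ -11100.)
p + X(627, 499) = -37422675058/3371501 - 701 = -39786097259/3371501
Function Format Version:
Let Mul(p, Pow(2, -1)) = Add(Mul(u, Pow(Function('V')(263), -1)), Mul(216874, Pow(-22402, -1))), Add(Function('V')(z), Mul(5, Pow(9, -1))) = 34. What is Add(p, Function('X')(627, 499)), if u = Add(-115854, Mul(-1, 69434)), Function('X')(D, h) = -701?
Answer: Rational(-39786097259, 3371501) ≈ -11801.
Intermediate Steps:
Function('V')(z) = Rational(301, 9) (Function('V')(z) = Add(Rational(-5, 9), 34) = Rational(301, 9))
u = -185288 (u = Add(-115854, -69434) = -185288)
p = Rational(-37422675058, 3371501) (p = Mul(2, Add(Mul(-185288, Pow(Rational(301, 9), -1)), Mul(216874, Pow(-22402, -1)))) = Mul(2, Add(Mul(-185288, Rational(9, 301)), Mul(216874, Rational(-1, 22402)))) = Mul(2, Add(Rational(-1667592, 301), Rational(-108437, 11201))) = Mul(2, Rational(-18711337529, 3371501)) = Rational(-37422675058, 3371501) ≈ -11100.)
Add(p, Function('X')(627, 499)) = Add(Rational(-37422675058, 3371501), -701) = Rational(-39786097259, 3371501)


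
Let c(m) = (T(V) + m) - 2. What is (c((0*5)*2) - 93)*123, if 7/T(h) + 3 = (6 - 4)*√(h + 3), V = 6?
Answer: -11398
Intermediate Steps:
T(h) = 7/(-3 + 2*√(3 + h)) (T(h) = 7/(-3 + (6 - 4)*√(h + 3)) = 7/(-3 + 2*√(3 + h)))
c(m) = ⅓ + m (c(m) = (7/(-3 + 2*√(3 + 6)) + m) - 2 = (7/(-3 + 2*√9) + m) - 2 = (7/(-3 + 2*3) + m) - 2 = (7/(-3 + 6) + m) - 2 = (7/3 + m) - 2 = ⅓ + m)
(c((0*5)*2) - 93)*123 = ((⅓ + (0*5)*2) - 93)*123 = ((⅓ + 0*2) - 93)*123 = ((⅓ + 0) - 93)*123 = (⅓ - 93)*123 = -278/3*123 = -11398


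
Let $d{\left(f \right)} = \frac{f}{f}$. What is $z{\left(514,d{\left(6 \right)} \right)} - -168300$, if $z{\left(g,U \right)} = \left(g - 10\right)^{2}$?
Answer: $422316$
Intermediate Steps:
$d{\left(f \right)} = 1$
$z{\left(g,U \right)} = \left(-10 + g\right)^{2}$
$z{\left(514,d{\left(6 \right)} \right)} - -168300 = \left(-10 + 514\right)^{2} - -168300 = 504^{2} + 168300 = 254016 + 168300 = 422316$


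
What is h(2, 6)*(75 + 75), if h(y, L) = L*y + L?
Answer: 2700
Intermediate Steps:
h(y, L) = L + L*y
h(2, 6)*(75 + 75) = (6*(1 + 2))*(75 + 75) = (6*3)*150 = 18*150 = 2700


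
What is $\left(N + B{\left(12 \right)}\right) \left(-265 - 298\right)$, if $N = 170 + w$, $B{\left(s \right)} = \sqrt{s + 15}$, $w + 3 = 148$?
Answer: $-177345 - 1689 \sqrt{3} \approx -1.8027 \cdot 10^{5}$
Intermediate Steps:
$w = 145$ ($w = -3 + 148 = 145$)
$B{\left(s \right)} = \sqrt{15 + s}$
$N = 315$ ($N = 170 + 145 = 315$)
$\left(N + B{\left(12 \right)}\right) \left(-265 - 298\right) = \left(315 + \sqrt{15 + 12}\right) \left(-265 - 298\right) = \left(315 + \sqrt{27}\right) \left(-563\right) = \left(315 + 3 \sqrt{3}\right) \left(-563\right) = -177345 - 1689 \sqrt{3}$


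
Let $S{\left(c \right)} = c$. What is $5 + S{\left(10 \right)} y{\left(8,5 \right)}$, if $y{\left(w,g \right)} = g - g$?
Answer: $5$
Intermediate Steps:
$y{\left(w,g \right)} = 0$
$5 + S{\left(10 \right)} y{\left(8,5 \right)} = 5 + 10 \cdot 0 = 5 + 0 = 5$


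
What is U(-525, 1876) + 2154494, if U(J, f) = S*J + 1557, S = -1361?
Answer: 2870576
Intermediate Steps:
U(J, f) = 1557 - 1361*J (U(J, f) = -1361*J + 1557 = 1557 - 1361*J)
U(-525, 1876) + 2154494 = (1557 - 1361*(-525)) + 2154494 = (1557 + 714525) + 2154494 = 716082 + 2154494 = 2870576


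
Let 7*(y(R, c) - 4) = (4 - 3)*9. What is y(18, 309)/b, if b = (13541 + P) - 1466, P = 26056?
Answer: 37/266917 ≈ 0.00013862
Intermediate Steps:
y(R, c) = 37/7 (y(R, c) = 4 + ((4 - 3)*9)/7 = 4 + (1*9)/7 = 4 + (⅐)*9 = 4 + 9/7 = 37/7)
b = 38131 (b = (13541 + 26056) - 1466 = 39597 - 1466 = 38131)
y(18, 309)/b = (37/7)/38131 = (37/7)*(1/38131) = 37/266917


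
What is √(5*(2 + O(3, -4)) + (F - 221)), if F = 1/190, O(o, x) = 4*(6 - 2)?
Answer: I*√4728910/190 ≈ 11.445*I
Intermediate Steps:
O(o, x) = 16 (O(o, x) = 4*4 = 16)
F = 1/190 ≈ 0.0052632
√(5*(2 + O(3, -4)) + (F - 221)) = √(5*(2 + 16) + (1/190 - 221)) = √(5*18 - 41989/190) = √(90 - 41989/190) = √(-24889/190) = I*√4728910/190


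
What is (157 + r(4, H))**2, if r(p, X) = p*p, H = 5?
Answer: 29929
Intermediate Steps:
r(p, X) = p**2
(157 + r(4, H))**2 = (157 + 4**2)**2 = (157 + 16)**2 = 173**2 = 29929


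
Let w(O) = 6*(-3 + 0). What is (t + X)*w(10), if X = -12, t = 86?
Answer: -1332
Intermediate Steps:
w(O) = -18 (w(O) = 6*(-3) = -18)
(t + X)*w(10) = (86 - 12)*(-18) = 74*(-18) = -1332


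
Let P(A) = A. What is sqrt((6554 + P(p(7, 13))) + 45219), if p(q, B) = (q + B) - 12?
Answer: sqrt(51781) ≈ 227.55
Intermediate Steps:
p(q, B) = -12 + B + q (p(q, B) = (B + q) - 12 = -12 + B + q)
sqrt((6554 + P(p(7, 13))) + 45219) = sqrt((6554 + (-12 + 13 + 7)) + 45219) = sqrt((6554 + 8) + 45219) = sqrt(6562 + 45219) = sqrt(51781)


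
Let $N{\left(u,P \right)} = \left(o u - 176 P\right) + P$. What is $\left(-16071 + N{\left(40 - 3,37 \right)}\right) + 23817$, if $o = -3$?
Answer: $1160$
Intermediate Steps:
$N{\left(u,P \right)} = - 175 P - 3 u$ ($N{\left(u,P \right)} = \left(- 3 u - 176 P\right) + P = \left(- 176 P - 3 u\right) + P = - 175 P - 3 u$)
$\left(-16071 + N{\left(40 - 3,37 \right)}\right) + 23817 = \left(-16071 - \left(6475 + 3 \left(40 - 3\right)\right)\right) + 23817 = \left(-16071 - 6586\right) + 23817 = -22657 + 23817 = 1160$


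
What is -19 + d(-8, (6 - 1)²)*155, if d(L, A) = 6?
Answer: 911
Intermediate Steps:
-19 + d(-8, (6 - 1)²)*155 = -19 + 6*155 = -19 + 930 = 911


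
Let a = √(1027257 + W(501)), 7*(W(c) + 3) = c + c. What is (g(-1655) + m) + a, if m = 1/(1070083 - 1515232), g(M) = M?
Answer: -736721596/445149 + 2*√12585615/7 ≈ -641.39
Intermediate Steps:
W(c) = -3 + 2*c/7 (W(c) = -3 + (c + c)/7 = -3 + (2*c)/7 = -3 + 2*c/7)
m = -1/445149 (m = 1/(-445149) = -1/445149 ≈ -2.2464e-6)
a = 2*√12585615/7 (a = √(1027257 + (-3 + (2/7)*501)) = √(1027257 + (-3 + 1002/7)) = √(1027257 + 981/7) = √(7191780/7) = 2*√12585615/7 ≈ 1013.6)
(g(-1655) + m) + a = (-1655 - 1/445149) + 2*√12585615/7 = -736721596/445149 + 2*√12585615/7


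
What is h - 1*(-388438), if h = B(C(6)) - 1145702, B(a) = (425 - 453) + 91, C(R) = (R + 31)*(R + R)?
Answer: -757201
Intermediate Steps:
C(R) = 2*R*(31 + R) (C(R) = (31 + R)*(2*R) = 2*R*(31 + R))
B(a) = 63 (B(a) = -28 + 91 = 63)
h = -1145639 (h = 63 - 1145702 = -1145639)
h - 1*(-388438) = -1145639 - 1*(-388438) = -1145639 + 388438 = -757201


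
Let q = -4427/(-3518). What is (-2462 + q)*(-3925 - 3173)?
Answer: 30723299061/1759 ≈ 1.7466e+7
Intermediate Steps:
q = 4427/3518 (q = -4427*(-1/3518) = 4427/3518 ≈ 1.2584)
(-2462 + q)*(-3925 - 3173) = (-2462 + 4427/3518)*(-3925 - 3173) = -8656889/3518*(-7098) = 30723299061/1759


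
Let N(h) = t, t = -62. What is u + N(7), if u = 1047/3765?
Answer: -77461/1255 ≈ -61.722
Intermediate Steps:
u = 349/1255 (u = 1047*(1/3765) = 349/1255 ≈ 0.27809)
N(h) = -62
u + N(7) = 349/1255 - 62 = -77461/1255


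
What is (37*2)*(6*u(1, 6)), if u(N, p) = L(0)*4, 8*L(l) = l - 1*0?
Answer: 0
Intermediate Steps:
L(l) = l/8 (L(l) = (l - 1*0)/8 = (l + 0)/8 = l/8)
u(N, p) = 0 (u(N, p) = ((⅛)*0)*4 = 0*4 = 0)
(37*2)*(6*u(1, 6)) = (37*2)*(6*0) = 74*0 = 0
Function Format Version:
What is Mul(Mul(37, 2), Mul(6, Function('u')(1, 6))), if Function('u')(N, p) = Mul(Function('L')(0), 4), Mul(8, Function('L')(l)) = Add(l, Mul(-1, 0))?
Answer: 0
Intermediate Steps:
Function('L')(l) = Mul(Rational(1, 8), l) (Function('L')(l) = Mul(Rational(1, 8), Add(l, Mul(-1, 0))) = Mul(Rational(1, 8), Add(l, 0)) = Mul(Rational(1, 8), l))
Function('u')(N, p) = 0 (Function('u')(N, p) = Mul(Mul(Rational(1, 8), 0), 4) = Mul(0, 4) = 0)
Mul(Mul(37, 2), Mul(6, Function('u')(1, 6))) = Mul(Mul(37, 2), Mul(6, 0)) = Mul(74, 0) = 0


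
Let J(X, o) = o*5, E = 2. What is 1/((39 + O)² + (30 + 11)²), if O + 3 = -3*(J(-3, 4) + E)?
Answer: 1/2581 ≈ 0.00038745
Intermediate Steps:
J(X, o) = 5*o
O = -69 (O = -3 - 3*(5*4 + 2) = -3 - 3*(20 + 2) = -3 - 3*22 = -3 - 66 = -69)
1/((39 + O)² + (30 + 11)²) = 1/((39 - 69)² + (30 + 11)²) = 1/((-30)² + 41²) = 1/(900 + 1681) = 1/2581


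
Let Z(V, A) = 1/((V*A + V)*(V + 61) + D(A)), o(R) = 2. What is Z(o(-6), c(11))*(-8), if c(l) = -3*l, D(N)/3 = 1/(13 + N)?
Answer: 160/80643 ≈ 0.0019841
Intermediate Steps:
D(N) = 3/(13 + N)
Z(V, A) = 1/(3/(13 + A) + (61 + V)*(V + A*V)) (Z(V, A) = 1/((V*A + V)*(V + 61) + 3/(13 + A)) = 1/((A*V + V)*(61 + V) + 3/(13 + A)) = 1/((V + A*V)*(61 + V) + 3/(13 + A)) = 1/((61 + V)*(V + A*V) + 3/(13 + A)) = 1/(3/(13 + A) + (61 + V)*(V + A*V)))
Z(o(-6), c(11))*(-8) = ((13 - 3*11)/(3 + 2*(13 - 3*11)*(61 + 2 + 61*(-3*11) - 3*11*2)))*(-8) = ((13 - 33)/(3 + 2*(13 - 33)*(61 + 2 + 61*(-33) - 33*2)))*(-8) = (-20/(3 + 2*(-20)*(61 + 2 - 2013 - 66)))*(-8) = (-20/(3 + 2*(-20)*(-2016)))*(-8) = (-20/(3 + 80640))*(-8) = (-20/80643)*(-8) = ((1/80643)*(-20))*(-8) = -20/80643*(-8) = 160/80643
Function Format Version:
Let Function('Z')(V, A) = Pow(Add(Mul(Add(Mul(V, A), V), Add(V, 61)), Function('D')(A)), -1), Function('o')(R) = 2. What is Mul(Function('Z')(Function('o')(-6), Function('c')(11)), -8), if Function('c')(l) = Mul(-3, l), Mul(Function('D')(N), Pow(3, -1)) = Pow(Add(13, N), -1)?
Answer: Rational(160, 80643) ≈ 0.0019841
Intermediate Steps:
Function('D')(N) = Mul(3, Pow(Add(13, N), -1))
Function('Z')(V, A) = Pow(Add(Mul(3, Pow(Add(13, A), -1)), Mul(Add(61, V), Add(V, Mul(A, V)))), -1) (Function('Z')(V, A) = Pow(Add(Mul(Add(Mul(V, A), V), Add(V, 61)), Mul(3, Pow(Add(13, A), -1))), -1) = Pow(Add(Mul(Add(Mul(A, V), V), Add(61, V)), Mul(3, Pow(Add(13, A), -1))), -1) = Pow(Add(Mul(Add(V, Mul(A, V)), Add(61, V)), Mul(3, Pow(Add(13, A), -1))), -1) = Pow(Add(Mul(Add(61, V), Add(V, Mul(A, V))), Mul(3, Pow(Add(13, A), -1))), -1) = Pow(Add(Mul(3, Pow(Add(13, A), -1)), Mul(Add(61, V), Add(V, Mul(A, V)))), -1))
Mul(Function('Z')(Function('o')(-6), Function('c')(11)), -8) = Mul(Mul(Pow(Add(3, Mul(2, Add(13, Mul(-3, 11)), Add(61, 2, Mul(61, Mul(-3, 11)), Mul(Mul(-3, 11), 2)))), -1), Add(13, Mul(-3, 11))), -8) = Mul(Mul(Pow(Add(3, Mul(2, Add(13, -33), Add(61, 2, Mul(61, -33), Mul(-33, 2)))), -1), Add(13, -33)), -8) = Mul(Mul(Pow(Add(3, Mul(2, -20, Add(61, 2, -2013, -66))), -1), -20), -8) = Mul(Mul(Pow(Add(3, Mul(2, -20, -2016)), -1), -20), -8) = Mul(Mul(Pow(Add(3, 80640), -1), -20), -8) = Mul(Mul(Pow(80643, -1), -20), -8) = Mul(Mul(Rational(1, 80643), -20), -8) = Mul(Rational(-20, 80643), -8) = Rational(160, 80643)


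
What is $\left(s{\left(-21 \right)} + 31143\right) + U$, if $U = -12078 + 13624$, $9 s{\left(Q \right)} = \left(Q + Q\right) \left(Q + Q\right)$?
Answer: $32885$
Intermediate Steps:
$s{\left(Q \right)} = \frac{4 Q^{2}}{9}$ ($s{\left(Q \right)} = \frac{\left(Q + Q\right) \left(Q + Q\right)}{9} = \frac{2 Q 2 Q}{9} = \frac{4 Q^{2}}{9}$)
$U = 1546$
$\left(s{\left(-21 \right)} + 31143\right) + U = \left(\frac{4 \left(-21\right)^{2}}{9} + 31143\right) + 1546 = \left(\frac{4}{9} \cdot 441 + 31143\right) + 1546 = \left(196 + 31143\right) + 1546 = 31339 + 1546 = 32885$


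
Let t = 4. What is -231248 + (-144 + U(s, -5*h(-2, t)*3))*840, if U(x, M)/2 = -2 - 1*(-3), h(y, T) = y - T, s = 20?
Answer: -350528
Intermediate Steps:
U(x, M) = 2 (U(x, M) = 2*(-2 - 1*(-3)) = 2*(-2 + 3) = 2*1 = 2)
-231248 + (-144 + U(s, -5*h(-2, t)*3))*840 = -231248 + (-144 + 2)*840 = -231248 - 142*840 = -231248 - 119280 = -350528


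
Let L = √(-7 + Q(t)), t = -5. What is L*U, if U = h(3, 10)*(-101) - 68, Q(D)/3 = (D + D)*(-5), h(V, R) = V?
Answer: -371*√143 ≈ -4436.5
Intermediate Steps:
Q(D) = -30*D (Q(D) = 3*((D + D)*(-5)) = 3*((2*D)*(-5)) = 3*(-10*D) = -30*D)
U = -371 (U = 3*(-101) - 68 = -303 - 68 = -371)
L = √143 (L = √(-7 - 30*(-5)) = √(-7 + 150) = √143 ≈ 11.958)
L*U = √143*(-371) = -371*√143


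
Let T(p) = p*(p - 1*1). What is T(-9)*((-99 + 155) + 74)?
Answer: 11700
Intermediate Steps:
T(p) = p*(-1 + p) (T(p) = p*(p - 1) = p*(-1 + p))
T(-9)*((-99 + 155) + 74) = (-9*(-1 - 9))*((-99 + 155) + 74) = (-9*(-10))*(56 + 74) = 90*130 = 11700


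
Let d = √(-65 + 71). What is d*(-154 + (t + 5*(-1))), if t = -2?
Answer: -161*√6 ≈ -394.37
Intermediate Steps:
d = √6 ≈ 2.4495
d*(-154 + (t + 5*(-1))) = √6*(-154 + (-2 + 5*(-1))) = √6*(-154 + (-2 - 5)) = √6*(-154 - 7) = √6*(-161) = -161*√6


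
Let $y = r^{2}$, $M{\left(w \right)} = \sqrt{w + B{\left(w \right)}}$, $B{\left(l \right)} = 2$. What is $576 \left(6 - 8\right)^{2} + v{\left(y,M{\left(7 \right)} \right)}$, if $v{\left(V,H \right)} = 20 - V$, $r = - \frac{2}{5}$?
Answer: $\frac{58096}{25} \approx 2323.8$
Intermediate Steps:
$M{\left(w \right)} = \sqrt{2 + w}$ ($M{\left(w \right)} = \sqrt{w + 2} = \sqrt{2 + w}$)
$r = - \frac{2}{5}$ ($r = \left(-2\right) \frac{1}{5} = - \frac{2}{5} \approx -0.4$)
$y = \frac{4}{25}$ ($y = \left(- \frac{2}{5}\right)^{2} = \frac{4}{25} \approx 0.16$)
$576 \left(6 - 8\right)^{2} + v{\left(y,M{\left(7 \right)} \right)} = 576 \left(6 - 8\right)^{2} + \left(20 - \frac{4}{25}\right) = 576 \left(-2\right)^{2} + \left(20 - \frac{4}{25}\right) = 576 \cdot 4 + \frac{496}{25} = 2304 + \frac{496}{25} = \frac{58096}{25}$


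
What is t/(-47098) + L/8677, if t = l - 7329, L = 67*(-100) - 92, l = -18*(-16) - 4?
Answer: -258760151/408669346 ≈ -0.63318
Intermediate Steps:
l = 284 (l = 288 - 4 = 284)
L = -6792 (L = -6700 - 92 = -6792)
t = -7045 (t = 284 - 7329 = -7045)
t/(-47098) + L/8677 = -7045/(-47098) - 6792/8677 = -7045*(-1/47098) - 6792*1/8677 = 7045/47098 - 6792/8677 = -258760151/408669346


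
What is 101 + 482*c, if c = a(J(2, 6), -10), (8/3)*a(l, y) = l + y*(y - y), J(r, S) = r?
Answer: 925/2 ≈ 462.50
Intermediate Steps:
a(l, y) = 3*l/8 (a(l, y) = 3*(l + y*(y - y))/8 = 3*(l + y*0)/8 = 3*(l + 0)/8 = 3*l/8)
c = 3/4 (c = (3/8)*2 = 3/4 ≈ 0.75000)
101 + 482*c = 101 + 482*(3/4) = 101 + 723/2 = 925/2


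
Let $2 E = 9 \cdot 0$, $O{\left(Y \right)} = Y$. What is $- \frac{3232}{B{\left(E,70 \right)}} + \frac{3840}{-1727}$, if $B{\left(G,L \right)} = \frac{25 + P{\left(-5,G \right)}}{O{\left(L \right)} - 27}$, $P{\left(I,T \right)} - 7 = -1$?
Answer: $- \frac{240130592}{53537} \approx -4485.3$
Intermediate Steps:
$P{\left(I,T \right)} = 6$ ($P{\left(I,T \right)} = 7 - 1 = 6$)
$E = 0$ ($E = \frac{9 \cdot 0}{2} = \frac{1}{2} \cdot 0 = 0$)
$B{\left(G,L \right)} = \frac{31}{-27 + L}$ ($B{\left(G,L \right)} = \frac{25 + 6}{L - 27} = \frac{31}{-27 + L}$)
$- \frac{3232}{B{\left(E,70 \right)}} + \frac{3840}{-1727} = - \frac{3232}{31 \frac{1}{-27 + 70}} + \frac{3840}{-1727} = - \frac{3232}{31 \cdot \frac{1}{43}} + 3840 \left(- \frac{1}{1727}\right) = - \frac{3232}{31 \cdot \frac{1}{43}} - \frac{3840}{1727} = - \frac{3232}{\frac{31}{43}} - \frac{3840}{1727} = \left(-3232\right) \frac{43}{31} - \frac{3840}{1727} = - \frac{138976}{31} - \frac{3840}{1727} = - \frac{240130592}{53537}$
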